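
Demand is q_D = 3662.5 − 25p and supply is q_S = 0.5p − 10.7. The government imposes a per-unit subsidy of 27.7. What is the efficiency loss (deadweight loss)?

In inverse form: demand p = 146.5 − 0.04q, supply p = 21.4 + 2q.
Competitive equilibrium: 146.5 − 0.04q = 21.4 + 2q → q* = 61.3235, p* = 144.0471.
The subsidy lowers effective supply by 27.7: p = 2q − 6.3.
New quantity: 146.5 − 0.04q = 2q − 6.3 → q' = 74.902.
Overproduction Δq = 74.902 − 61.3235 = 13.5785; wedge = subsidy = 27.7.
The triangle = ½ × 13.5785 × 27.7 = 188.06.

188.06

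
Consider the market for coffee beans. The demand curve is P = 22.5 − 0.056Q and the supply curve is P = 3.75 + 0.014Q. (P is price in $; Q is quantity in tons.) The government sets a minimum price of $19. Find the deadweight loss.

Competitive equilibrium: 22.5 − 0.056Q = 3.75 + 0.014Q → Q* = 267.8571, P* = 7.5.
At the floor P = 19, quantity demanded = (22.5 − 19)/0.056 = 62.5.
Sellers' marginal cost at Q' = 62.5: 3.75 + 0.014·62.5 = 4.625.
ΔQ = 267.8571 − 62.5 = 205.3571; wedge = 19 − 4.625 = 14.375.
DWL = ½ × 205.3571 × 14.375 = $1476.

$1476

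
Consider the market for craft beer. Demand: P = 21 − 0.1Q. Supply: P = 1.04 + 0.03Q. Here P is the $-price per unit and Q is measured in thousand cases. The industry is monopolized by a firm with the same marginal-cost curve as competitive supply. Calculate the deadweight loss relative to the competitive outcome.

$289.66 thousand

Competitive equilibrium: 21 − 0.1Q = 1.04 + 0.03Q → Q* = 153.5385, P* = 5.6462.
Marginal revenue: MR = 21 − 0.2Q. Set MR = MC: 21 − 0.2Q = 1.04 + 0.03Q → Q_m = 86.7826.
Price P_m = 21 − 0.1·86.7826 = 12.3217; MC(Q_m) = 1.04 + 0.03·86.7826 = 3.6435.
Competitive Q* = 153.5385, so ΔQ = 66.7559; wedge = 12.3217 − 3.6435 = 8.6782.
Deadweight loss = ½ × 66.7559 × 8.6782 = $289.66 thousand.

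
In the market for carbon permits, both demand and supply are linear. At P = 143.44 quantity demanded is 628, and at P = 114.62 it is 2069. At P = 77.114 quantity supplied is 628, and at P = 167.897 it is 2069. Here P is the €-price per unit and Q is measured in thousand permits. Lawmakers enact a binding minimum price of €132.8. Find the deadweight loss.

Demand slope = (114.62 − 143.44)/(2069 − 628) = −0.02, so P = 156 − 0.02Q.
Supply slope = (167.897 − 77.114)/(2069 − 628) = 0.063, so P = 37.55 + 0.063Q.
Competitive equilibrium: 156 − 0.02Q = 37.55 + 0.063Q → Q* = 1427.1084, P* = 127.4578.
At the floor P = 132.8, quantity demanded = (156 − 132.8)/0.02 = 1160.
Sellers' marginal cost at Q' = 1160: 37.55 + 0.063·1160 = 110.63.
ΔQ = 1427.1084 − 1160 = 267.1084; wedge = 132.8 − 110.63 = 22.17.
The triangle = ½ × 267.1084 × 22.17 = €2960.90 thousand.

€2960.90 thousand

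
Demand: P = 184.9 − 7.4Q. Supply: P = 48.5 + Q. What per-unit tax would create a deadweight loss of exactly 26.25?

Competitive equilibrium: 184.9 − 7.4Q = 48.5 + Q → Q* = 16.2381, P* = 64.7381.
A tax t gives ΔQ = t/8.4 and wedge t, so DWL = t²/16.8.
t²/16.8 = 26.25 → t² = 441 → t = 21.

21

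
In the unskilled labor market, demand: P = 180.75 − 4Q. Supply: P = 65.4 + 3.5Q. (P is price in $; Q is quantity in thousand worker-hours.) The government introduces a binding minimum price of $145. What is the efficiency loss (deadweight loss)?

Competitive equilibrium: 180.75 − 4Q = 65.4 + 3.5Q → Q* = 15.38, P* = 119.23.
At the floor P = 145, quantity demanded = (180.75 − 145)/4 = 8.9375.
Sellers' marginal cost at Q' = 8.9375: 65.4 + 3.5·8.9375 = 96.6813.
ΔQ = 15.38 − 8.9375 = 6.4425; wedge = 145 − 96.6813 = 48.3187.
The triangle = ½ × 6.4425 × 48.3187 = $155.65 thousand.

$155.65 thousand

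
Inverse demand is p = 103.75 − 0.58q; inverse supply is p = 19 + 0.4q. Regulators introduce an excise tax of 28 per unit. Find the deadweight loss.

400

Competitive equilibrium: 103.75 − 0.58q = 19 + 0.4q → q* = 86.4796, p* = 53.5918.
With the tax, the buyer price exceeds the seller price by 28: (103.75 − 0.58q) − (19 + 0.4q) = 28 → q' = 57.9082.
Δq = 86.4796 − 57.9082 = 28.5714; the wedge equals the tax, 28.
DWL = ½ × 28.5714 × 28 = 400.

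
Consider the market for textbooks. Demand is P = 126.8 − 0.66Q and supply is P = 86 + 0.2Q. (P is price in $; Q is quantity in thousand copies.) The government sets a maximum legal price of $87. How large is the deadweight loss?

Competitive equilibrium: 126.8 − 0.66Q = 86 + 0.2Q → Q* = 47.4419, P* = 95.4884.
At the ceiling P = 87, quantity supplied = (87 − 86)/0.2 = 5.
Willingness to pay at Q' = 5: 126.8 − 0.66·5 = 123.5.
ΔQ = 47.4419 − 5 = 42.4419; wedge = 123.5 − 87 = 36.5.
DWL = ½ × 42.4419 × 36.5 = $774.56 thousand.

$774.56 thousand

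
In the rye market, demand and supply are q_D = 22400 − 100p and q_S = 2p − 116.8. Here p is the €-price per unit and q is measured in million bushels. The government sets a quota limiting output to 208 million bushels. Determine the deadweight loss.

In inverse form: demand p = 224 − 0.01q, supply p = 58.4 + 0.5q.
Competitive equilibrium: 224 − 0.01q = 58.4 + 0.5q → q* = 324.7059, p* = 220.7529.
At q = 208: demand price = 224 − 0.01·208 = 221.92; supply price = 58.4 + 0.5·208 = 162.4.
Δq = 324.7059 − 208 = 116.7059; wedge = 221.92 − 162.4 = 59.52.
Welfare loss = ½ × 116.7059 × 59.52 = €3473.17 million.

€3473.17 million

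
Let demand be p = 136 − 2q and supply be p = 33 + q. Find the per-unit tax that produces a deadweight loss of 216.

36

Competitive equilibrium: 136 − 2q = 33 + q → q* = 34.3333, p* = 67.3333.
A tax t gives Δq = t/3 and wedge t, so DWL = t²/6.
t²/6 = 216 → t² = 1296 → t = 36.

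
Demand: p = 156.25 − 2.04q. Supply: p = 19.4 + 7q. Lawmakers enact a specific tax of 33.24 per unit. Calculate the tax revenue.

Competitive equilibrium: 156.25 − 2.04q = 19.4 + 7q → q* = 15.1383, p* = 125.3679.
With the tax, the buyer price exceeds the seller price by 33.24: (156.25 − 2.04q) − (19.4 + 7q) = 33.24 → q' = 11.4613.
Tax revenue = 33.24 × 11.4613 = 380.97.

380.97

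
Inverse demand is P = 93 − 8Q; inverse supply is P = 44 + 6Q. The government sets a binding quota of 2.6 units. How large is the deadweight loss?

Competitive equilibrium: 93 − 8Q = 44 + 6Q → Q* = 3.5, P* = 65.
At Q = 2.6: demand price = 93 − 8·2.6 = 72.2; supply price = 44 + 6·2.6 = 59.6.
ΔQ = 3.5 − 2.6 = 0.9; wedge = 72.2 − 59.6 = 12.6.
Welfare loss = ½ × 0.9 × 12.6 = 5.67.

5.67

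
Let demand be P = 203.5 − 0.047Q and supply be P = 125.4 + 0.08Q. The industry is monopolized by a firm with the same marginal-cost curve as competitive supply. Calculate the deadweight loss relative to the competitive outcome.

Competitive equilibrium: 203.5 − 0.047Q = 125.4 + 0.08Q → Q* = 614.9606, P* = 174.5969.
Marginal revenue: MR = 203.5 − 0.094Q. Set MR = MC: 203.5 − 0.094Q = 125.4 + 0.08Q → Q_m = 448.8506.
Price P_m = 203.5 − 0.047·448.8506 = 182.404; MC(Q_m) = 125.4 + 0.08·448.8506 = 161.308.
Competitive Q* = 614.9606, so ΔQ = 166.11; wedge = 182.404 − 161.308 = 21.096.
DWL = ½ × 166.11 × 21.096 = 1752.13.

1752.13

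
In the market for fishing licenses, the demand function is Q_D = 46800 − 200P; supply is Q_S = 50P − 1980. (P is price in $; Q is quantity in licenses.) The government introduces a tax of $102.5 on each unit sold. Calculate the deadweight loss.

In inverse form: demand P = 234 − 0.005Q, supply P = 39.6 + 0.02Q.
Competitive equilibrium: 234 − 0.005Q = 39.6 + 0.02Q → Q* = 7776, P* = 195.12.
With the tax, the buyer price exceeds the seller price by 102.5: (234 − 0.005Q) − (39.6 + 0.02Q) = 102.5 → Q' = 3676.
ΔQ = 7776 − 3676 = 4100; the wedge equals the tax, 102.5.
DWL = ½ × 4100 × 102.5 = $210125.

$210125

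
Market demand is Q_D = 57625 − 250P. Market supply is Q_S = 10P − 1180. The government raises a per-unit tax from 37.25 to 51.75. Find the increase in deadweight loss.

6204.33

In inverse form: demand P = 230.5 − 0.004Q, supply P = 118 + 0.1Q.
Competitive equilibrium: 230.5 − 0.004Q = 118 + 0.1Q → Q* = 1081.7308, P* = 226.1731.
For a per-unit tax t: ΔQ = t/0.104, so DWL = ½·t·(t/0.104) = t²/0.208.
At t = 37.25: DWL = 6670.974. At t = 51.75: DWL = 12875.3.
Increase = 12875.3 − 6670.974 = 6204.33.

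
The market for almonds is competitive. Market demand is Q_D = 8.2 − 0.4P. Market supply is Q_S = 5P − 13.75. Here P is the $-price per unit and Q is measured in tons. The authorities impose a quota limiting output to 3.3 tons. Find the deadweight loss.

In inverse form: demand P = 20.5 − 2.5Q, supply P = 2.75 + 0.2Q.
Competitive equilibrium: 20.5 − 2.5Q = 2.75 + 0.2Q → Q* = 6.5741, P* = 4.0648.
At Q = 3.3: demand price = 20.5 − 2.5·3.3 = 12.25; supply price = 2.75 + 0.2·3.3 = 3.41.
ΔQ = 6.5741 − 3.3 = 3.2741; wedge = 12.25 − 3.41 = 8.84.
Deadweight loss = ½ × 3.2741 × 8.84 = $14.47.

$14.47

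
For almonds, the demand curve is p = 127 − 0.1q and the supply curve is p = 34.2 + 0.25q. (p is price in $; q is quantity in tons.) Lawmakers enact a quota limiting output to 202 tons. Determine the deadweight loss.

$697.73

Competitive equilibrium: 127 − 0.1q = 34.2 + 0.25q → q* = 265.1429, p* = 100.4857.
At q = 202: demand price = 127 − 0.1·202 = 106.8; supply price = 34.2 + 0.25·202 = 84.7.
Δq = 265.1429 − 202 = 63.1429; wedge = 106.8 − 84.7 = 22.1.
Deadweight loss = ½ × 63.1429 × 22.1 = $697.73.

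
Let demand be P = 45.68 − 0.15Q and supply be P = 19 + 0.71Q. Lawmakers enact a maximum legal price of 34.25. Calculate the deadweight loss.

39.17

Competitive equilibrium: 45.68 − 0.15Q = 19 + 0.71Q → Q* = 31.0233, P* = 41.0265.
At the ceiling P = 34.25, quantity supplied = (34.25 − 19)/0.71 = 21.4789.
Willingness to pay at Q' = 21.4789: 45.68 − 0.15·21.4789 = 42.4582.
ΔQ = 31.0233 − 21.4789 = 9.5444; wedge = 42.4582 − 34.25 = 8.2082.
DWL = ½ × 9.5444 × 8.2082 = 39.17.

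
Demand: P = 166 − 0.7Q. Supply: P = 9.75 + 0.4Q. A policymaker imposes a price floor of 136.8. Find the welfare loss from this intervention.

5536.49

Competitive equilibrium: 166 − 0.7Q = 9.75 + 0.4Q → Q* = 142.0455, P* = 66.5682.
At the floor P = 136.8, quantity demanded = (166 − 136.8)/0.7 = 41.7143.
Sellers' marginal cost at Q' = 41.7143: 9.75 + 0.4·41.7143 = 26.4357.
ΔQ = 142.0455 − 41.7143 = 100.3312; wedge = 136.8 − 26.4357 = 110.3643.
DWL = ½ × 100.3312 × 110.3643 = 5536.49.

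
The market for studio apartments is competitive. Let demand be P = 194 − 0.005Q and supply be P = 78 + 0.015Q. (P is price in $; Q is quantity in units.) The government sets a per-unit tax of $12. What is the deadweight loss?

$3600

Competitive equilibrium: 194 − 0.005Q = 78 + 0.015Q → Q* = 5800, P* = 165.
With the tax, the buyer price exceeds the seller price by 12: (194 − 0.005Q) − (78 + 0.015Q) = 12 → Q' = 5200.
ΔQ = 5800 − 5200 = 600; the wedge equals the tax, 12.
The triangle = ½ × 600 × 12 = $3600.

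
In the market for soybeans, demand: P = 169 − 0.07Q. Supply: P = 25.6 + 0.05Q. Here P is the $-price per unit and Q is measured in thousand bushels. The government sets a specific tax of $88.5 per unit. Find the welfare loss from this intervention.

Competitive equilibrium: 169 − 0.07Q = 25.6 + 0.05Q → Q* = 1195, P* = 85.35.
With the tax, the buyer price exceeds the seller price by 88.5: (169 − 0.07Q) − (25.6 + 0.05Q) = 88.5 → Q' = 457.5.
ΔQ = 1195 − 457.5 = 737.5; the wedge equals the tax, 88.5.
The triangle = ½ × 737.5 × 88.5 = $32634.375 thousand.

$32634.375 thousand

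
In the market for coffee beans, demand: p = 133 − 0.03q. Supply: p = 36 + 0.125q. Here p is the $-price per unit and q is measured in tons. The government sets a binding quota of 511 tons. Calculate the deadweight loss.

$1021.49

Competitive equilibrium: 133 − 0.03q = 36 + 0.125q → q* = 625.8065, p* = 114.2258.
At q = 511: demand price = 133 − 0.03·511 = 117.67; supply price = 36 + 0.125·511 = 99.875.
Δq = 625.8065 − 511 = 114.8065; wedge = 117.67 − 99.875 = 17.795.
The triangle = ½ × 114.8065 × 17.795 = $1021.49.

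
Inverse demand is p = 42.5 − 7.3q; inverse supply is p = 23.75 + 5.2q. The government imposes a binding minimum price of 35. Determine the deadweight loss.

Competitive equilibrium: 42.5 − 7.3q = 23.75 + 5.2q → q* = 1.5, p* = 31.55.
At the floor p = 35, quantity demanded = (42.5 − 35)/7.3 = 1.0274.
Sellers' marginal cost at q' = 1.0274: 23.75 + 5.2·1.0274 = 29.0925.
Δq = 1.5 − 1.0274 = 0.4726; wedge = 35 − 29.0925 = 5.9075.
The triangle = ½ × 0.4726 × 5.9075 = 1.40.

1.40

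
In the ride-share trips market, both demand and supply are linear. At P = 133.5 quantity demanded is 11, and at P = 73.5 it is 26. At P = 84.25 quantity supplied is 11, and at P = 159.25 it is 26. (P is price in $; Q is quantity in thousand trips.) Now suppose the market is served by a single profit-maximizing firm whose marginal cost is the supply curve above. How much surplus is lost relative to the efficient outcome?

Demand slope = (73.5 − 133.5)/(26 − 11) = −4, so P = 177.5 − 4Q.
Supply slope = (159.25 − 84.25)/(26 − 11) = 5, so P = 29.25 + 5Q.
Competitive equilibrium: 177.5 − 4Q = 29.25 + 5Q → Q* = 16.4722, P* = 111.6111.
Marginal revenue: MR = 177.5 − 8Q. Set MR = MC: 177.5 − 8Q = 29.25 + 5Q → Q_m = 11.4038.
Price P_m = 177.5 − 4·11.4038 = 131.8848; MC(Q_m) = 29.25 + 5·11.4038 = 86.269.
Competitive Q* = 16.4722, so ΔQ = 5.0684; wedge = 131.8848 − 86.269 = 45.6158.
DWL = ½ × 5.0684 × 45.6158 = $115.60 thousand.

$115.60 thousand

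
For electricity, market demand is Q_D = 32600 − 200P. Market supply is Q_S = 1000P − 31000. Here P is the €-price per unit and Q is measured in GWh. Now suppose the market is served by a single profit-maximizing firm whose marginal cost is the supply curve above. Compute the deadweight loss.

€300000

In inverse form: demand P = 163 − 0.005Q, supply P = 31 + 0.001Q.
Competitive equilibrium: 163 − 0.005Q = 31 + 0.001Q → Q* = 22000, P* = 53.
Marginal revenue: MR = 163 − 0.01Q. Set MR = MC: 163 − 0.01Q = 31 + 0.001Q → Q_m = 12000.
Price P_m = 163 − 0.005·12000 = 103; MC(Q_m) = 31 + 0.001·12000 = 43.
Competitive Q* = 22000, so ΔQ = 10000; wedge = 103 − 43 = 60.
Welfare loss = ½ × 10000 × 60 = €300000.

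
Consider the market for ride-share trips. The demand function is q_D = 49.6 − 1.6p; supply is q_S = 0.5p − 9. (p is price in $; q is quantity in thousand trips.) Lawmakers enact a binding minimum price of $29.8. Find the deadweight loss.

$12.07 thousand

In inverse form: demand p = 31 − 0.625q, supply p = 18 + 2q.
Competitive equilibrium: 31 − 0.625q = 18 + 2q → q* = 4.9524, p* = 27.9048.
At the floor p = 29.8, quantity demanded = (31 − 29.8)/0.625 = 1.92.
Sellers' marginal cost at q' = 1.92: 18 + 2·1.92 = 21.84.
Δq = 4.9524 − 1.92 = 3.0324; wedge = 29.8 − 21.84 = 7.96.
Welfare loss = ½ × 3.0324 × 7.96 = $12.07 thousand.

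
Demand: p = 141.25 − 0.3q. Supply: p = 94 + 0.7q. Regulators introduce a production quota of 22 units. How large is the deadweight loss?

318.78

Competitive equilibrium: 141.25 − 0.3q = 94 + 0.7q → q* = 47.25, p* = 127.075.
At q = 22: demand price = 141.25 − 0.3·22 = 134.65; supply price = 94 + 0.7·22 = 109.4.
Δq = 47.25 − 22 = 25.25; wedge = 134.65 − 109.4 = 25.25.
The triangle = ½ × 25.25 × 25.25 = 318.78.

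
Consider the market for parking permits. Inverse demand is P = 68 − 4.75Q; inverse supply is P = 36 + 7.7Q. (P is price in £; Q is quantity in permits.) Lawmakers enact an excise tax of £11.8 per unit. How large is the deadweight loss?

Competitive equilibrium: 68 − 4.75Q = 36 + 7.7Q → Q* = 2.5703, P* = 55.7912.
With the tax, the buyer price exceeds the seller price by 11.8: (68 − 4.75Q) − (36 + 7.7Q) = 11.8 → Q' = 1.6225.
ΔQ = 2.5703 − 1.6225 = 0.9478; the wedge equals the tax, 11.8.
DWL = ½ × 0.9478 × 11.8 = £5.59.

£5.59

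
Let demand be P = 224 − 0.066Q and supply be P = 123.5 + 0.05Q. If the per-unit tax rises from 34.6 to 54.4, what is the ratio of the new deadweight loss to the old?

2.472

Competitive equilibrium: 224 − 0.066Q = 123.5 + 0.05Q → Q* = 866.3793, P* = 166.819.
For a per-unit tax t: ΔQ = t/0.116, so DWL = ½·t·(t/0.116) = t²/0.232.
At t = 34.6: DWL = 5160.172. At t = 54.4: DWL = 12755.862.
Ratio = (54.4/34.6)² = 2.472.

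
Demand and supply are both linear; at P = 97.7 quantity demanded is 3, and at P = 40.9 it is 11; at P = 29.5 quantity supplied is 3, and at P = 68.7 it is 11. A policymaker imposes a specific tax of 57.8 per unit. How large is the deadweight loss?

139.20

Demand slope = (40.9 − 97.7)/(11 − 3) = −7.1, so P = 119 − 7.1Q.
Supply slope = (68.7 − 29.5)/(11 − 3) = 4.9, so P = 14.8 + 4.9Q.
Competitive equilibrium: 119 − 7.1Q = 14.8 + 4.9Q → Q* = 8.6833, P* = 57.3483.
With the tax, the buyer price exceeds the seller price by 57.8: (119 − 7.1Q) − (14.8 + 4.9Q) = 57.8 → Q' = 3.8667.
ΔQ = 8.6833 − 3.8667 = 4.8166; the wedge equals the tax, 57.8.
Welfare loss = ½ × 4.8166 × 57.8 = 139.20.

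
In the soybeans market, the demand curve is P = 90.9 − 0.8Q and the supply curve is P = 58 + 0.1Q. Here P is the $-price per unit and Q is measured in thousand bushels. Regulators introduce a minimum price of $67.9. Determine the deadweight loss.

Competitive equilibrium: 90.9 − 0.8Q = 58 + 0.1Q → Q* = 36.5556, P* = 61.6556.
At the floor P = 67.9, quantity demanded = (90.9 − 67.9)/0.8 = 28.75.
Sellers' marginal cost at Q' = 28.75: 58 + 0.1·28.75 = 60.875.
ΔQ = 36.5556 − 28.75 = 7.8056; wedge = 67.9 − 60.875 = 7.025.
The triangle = ½ × 7.8056 × 7.025 = $27.42 thousand.

$27.42 thousand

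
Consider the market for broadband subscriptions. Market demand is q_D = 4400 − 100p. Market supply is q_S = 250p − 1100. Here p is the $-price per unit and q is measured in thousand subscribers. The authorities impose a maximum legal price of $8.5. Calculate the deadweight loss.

In inverse form: demand p = 44 − 0.01q, supply p = 4.4 + 0.004q.
Competitive equilibrium: 44 − 0.01q = 4.4 + 0.004q → q* = 2828.5714, p* = 15.7143.
At the ceiling p = 8.5, quantity supplied = (8.5 − 4.4)/0.004 = 1025.
Willingness to pay at q' = 1025: 44 − 0.01·1025 = 33.75.
Δq = 2828.5714 − 1025 = 1803.5714; wedge = 33.75 − 8.5 = 25.25.
DWL = ½ × 1803.5714 × 25.25 = $22770.09 thousand.

$22770.09 thousand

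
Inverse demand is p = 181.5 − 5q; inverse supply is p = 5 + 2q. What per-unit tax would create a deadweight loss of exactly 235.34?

57.4

Competitive equilibrium: 181.5 − 5q = 5 + 2q → q* = 25.2143, p* = 55.4286.
A tax t gives Δq = t/7 and wedge t, so DWL = t²/14.
t²/14 = 235.34 → t² = 3294.76 → t = 57.4.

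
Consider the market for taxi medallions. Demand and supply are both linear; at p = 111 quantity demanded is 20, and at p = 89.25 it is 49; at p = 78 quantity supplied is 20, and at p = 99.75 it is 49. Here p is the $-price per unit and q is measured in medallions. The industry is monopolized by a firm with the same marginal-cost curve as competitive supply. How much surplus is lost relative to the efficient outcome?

Demand slope = (89.25 − 111)/(49 − 20) = −0.75, so p = 126 − 0.75q.
Supply slope = (99.75 − 78)/(49 − 20) = 0.75, so p = 63 + 0.75q.
Competitive equilibrium: 126 − 0.75q = 63 + 0.75q → q* = 42, p* = 94.5.
Marginal revenue: MR = 126 − 1.5q. Set MR = MC: 126 − 1.5q = 63 + 0.75q → q_m = 28.
Price p_m = 126 − 0.75·28 = 105; MC(q_m) = 63 + 0.75·28 = 84.
Competitive q* = 42, so Δq = 14; wedge = 105 − 84 = 21.
DWL = ½ × 14 × 21 = $147.

$147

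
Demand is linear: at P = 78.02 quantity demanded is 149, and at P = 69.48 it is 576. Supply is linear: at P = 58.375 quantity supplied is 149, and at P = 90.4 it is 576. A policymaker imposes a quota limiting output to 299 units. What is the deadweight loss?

Demand slope = (69.48 − 78.02)/(576 − 149) = −0.02, so P = 81 − 0.02Q.
Supply slope = (90.4 − 58.375)/(576 − 149) = 0.075, so P = 47.2 + 0.075Q.
Competitive equilibrium: 81 − 0.02Q = 47.2 + 0.075Q → Q* = 355.7895, P* = 73.8842.
At Q = 299: demand price = 81 − 0.02·299 = 75.02; supply price = 47.2 + 0.075·299 = 69.625.
ΔQ = 355.7895 − 299 = 56.7895; wedge = 75.02 − 69.625 = 5.395.
DWL = ½ × 56.7895 × 5.395 = 153.19.

153.19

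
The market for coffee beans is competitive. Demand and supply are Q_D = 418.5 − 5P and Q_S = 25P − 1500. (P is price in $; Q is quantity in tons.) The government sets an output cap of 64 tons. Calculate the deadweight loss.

$144.91

In inverse form: demand P = 83.7 − 0.2Q, supply P = 60 + 0.04Q.
Competitive equilibrium: 83.7 − 0.2Q = 60 + 0.04Q → Q* = 98.75, P* = 63.95.
At Q = 64: demand price = 83.7 − 0.2·64 = 70.9; supply price = 60 + 0.04·64 = 62.56.
ΔQ = 98.75 − 64 = 34.75; wedge = 70.9 − 62.56 = 8.34.
Welfare loss = ½ × 34.75 × 8.34 = $144.91.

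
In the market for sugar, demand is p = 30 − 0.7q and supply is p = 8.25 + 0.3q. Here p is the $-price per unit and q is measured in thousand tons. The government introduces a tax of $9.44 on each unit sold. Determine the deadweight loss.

$44.56 thousand

Competitive equilibrium: 30 − 0.7q = 8.25 + 0.3q → q* = 21.75, p* = 14.775.
With the tax, the buyer price exceeds the seller price by 9.44: (30 − 0.7q) − (8.25 + 0.3q) = 9.44 → q' = 12.31.
Δq = 21.75 − 12.31 = 9.44; the wedge equals the tax, 9.44.
Deadweight loss = ½ × 9.44 × 9.44 = $44.56 thousand.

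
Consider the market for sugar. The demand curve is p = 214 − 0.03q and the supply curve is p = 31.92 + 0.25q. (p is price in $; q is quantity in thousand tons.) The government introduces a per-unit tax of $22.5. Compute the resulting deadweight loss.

$904.02 thousand

Competitive equilibrium: 214 − 0.03q = 31.92 + 0.25q → q* = 650.2857, p* = 194.4914.
With the tax, the buyer price exceeds the seller price by 22.5: (214 − 0.03q) − (31.92 + 0.25q) = 22.5 → q' = 569.9286.
Δq = 650.2857 − 569.9286 = 80.3571; the wedge equals the tax, 22.5.
Welfare loss = ½ × 80.3571 × 22.5 = $904.02 thousand.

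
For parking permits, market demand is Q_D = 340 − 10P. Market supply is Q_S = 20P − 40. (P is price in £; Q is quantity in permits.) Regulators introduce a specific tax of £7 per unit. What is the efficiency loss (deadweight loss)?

In inverse form: demand P = 34 − 0.1Q, supply P = 2 + 0.05Q.
Competitive equilibrium: 34 − 0.1Q = 2 + 0.05Q → Q* = 213.3333, P* = 12.6667.
With the tax, the buyer price exceeds the seller price by 7: (34 − 0.1Q) − (2 + 0.05Q) = 7 → Q' = 166.6667.
ΔQ = 213.3333 − 166.6667 = 46.6666; the wedge equals the tax, 7.
Welfare loss = ½ × 46.6666 × 7 = £163.33.

£163.33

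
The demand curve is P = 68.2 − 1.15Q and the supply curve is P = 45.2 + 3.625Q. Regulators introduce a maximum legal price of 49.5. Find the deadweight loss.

Competitive equilibrium: 68.2 − 1.15Q = 45.2 + 3.625Q → Q* = 4.8168, P* = 62.6607.
At the ceiling P = 49.5, quantity supplied = (49.5 − 45.2)/3.625 = 1.1862.
Willingness to pay at Q' = 1.1862: 68.2 − 1.15·1.1862 = 66.8359.
ΔQ = 4.8168 − 1.1862 = 3.6306; wedge = 66.8359 − 49.5 = 17.3359.
The triangle = ½ × 3.6306 × 17.3359 = 31.47.

31.47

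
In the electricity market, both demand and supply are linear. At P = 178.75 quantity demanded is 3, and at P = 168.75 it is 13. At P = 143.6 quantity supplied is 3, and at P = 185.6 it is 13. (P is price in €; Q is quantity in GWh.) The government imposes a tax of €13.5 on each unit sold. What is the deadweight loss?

€17.52

Demand slope = (168.75 − 178.75)/(13 − 3) = −1, so P = 181.75 − Q.
Supply slope = (185.6 − 143.6)/(13 − 3) = 4.2, so P = 131 + 4.2Q.
Competitive equilibrium: 181.75 − Q = 131 + 4.2Q → Q* = 9.7596, P* = 171.9904.
With the tax, the buyer price exceeds the seller price by 13.5: (181.75 − Q) − (131 + 4.2Q) = 13.5 → Q' = 7.1635.
ΔQ = 9.7596 − 7.1635 = 2.5961; the wedge equals the tax, 13.5.
The triangle = ½ × 2.5961 × 13.5 = €17.52.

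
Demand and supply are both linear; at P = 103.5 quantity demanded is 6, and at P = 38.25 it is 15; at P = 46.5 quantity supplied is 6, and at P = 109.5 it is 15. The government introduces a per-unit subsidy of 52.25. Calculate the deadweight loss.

95.79

Demand slope = (38.25 − 103.5)/(15 − 6) = −7.25, so P = 147 − 7.25Q.
Supply slope = (109.5 − 46.5)/(15 − 6) = 7, so P = 4.5 + 7Q.
Competitive equilibrium: 147 − 7.25Q = 4.5 + 7Q → Q* = 10, P* = 74.5.
The subsidy lowers effective supply by 52.25: P = 7Q − 47.75.
New quantity: 147 − 7.25Q = 7Q − 47.75 → Q' = 13.6667.
Overproduction ΔQ = 13.6667 − 10 = 3.6667; wedge = subsidy = 52.25.
The triangle = ½ × 3.6667 × 52.25 = 95.79.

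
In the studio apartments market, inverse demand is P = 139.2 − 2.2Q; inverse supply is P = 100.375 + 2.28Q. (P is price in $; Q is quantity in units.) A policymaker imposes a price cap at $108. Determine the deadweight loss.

$63.44

Competitive equilibrium: 139.2 − 2.2Q = 100.375 + 2.28Q → Q* = 8.6663, P* = 120.1342.
At the ceiling P = 108, quantity supplied = (108 − 100.375)/2.28 = 3.3443.
Willingness to pay at Q' = 3.3443: 139.2 − 2.2·3.3443 = 131.8425.
ΔQ = 8.6663 − 3.3443 = 5.322; wedge = 131.8425 − 108 = 23.8425.
Deadweight loss = ½ × 5.322 × 23.8425 = $63.44.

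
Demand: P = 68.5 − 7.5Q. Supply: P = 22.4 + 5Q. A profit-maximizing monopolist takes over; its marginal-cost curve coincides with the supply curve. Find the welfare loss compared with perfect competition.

11.95

Competitive equilibrium: 68.5 − 7.5Q = 22.4 + 5Q → Q* = 3.688, P* = 40.84.
Marginal revenue: MR = 68.5 − 15Q. Set MR = MC: 68.5 − 15Q = 22.4 + 5Q → Q_m = 2.305.
Price P_m = 68.5 − 7.5·2.305 = 51.2125; MC(Q_m) = 22.4 + 5·2.305 = 33.925.
Competitive Q* = 3.688, so ΔQ = 1.383; wedge = 51.2125 − 33.925 = 17.2875.
Welfare loss = ½ × 1.383 × 17.2875 = 11.95.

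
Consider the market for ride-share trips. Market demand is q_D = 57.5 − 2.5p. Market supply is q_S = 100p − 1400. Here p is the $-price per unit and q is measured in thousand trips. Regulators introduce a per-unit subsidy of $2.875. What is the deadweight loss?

In inverse form: demand p = 23 − 0.4q, supply p = 14 + 0.01q.
Competitive equilibrium: 23 − 0.4q = 14 + 0.01q → q* = 21.9512, p* = 14.2195.
The subsidy lowers effective supply by 2.875: p = 11.125 + 0.01q.
New quantity: 23 − 0.4q = 11.125 + 0.01q → q' = 28.9634.
Overproduction Δq = 28.9634 − 21.9512 = 7.0122; wedge = subsidy = 2.875.
The triangle = ½ × 7.0122 × 2.875 = $10.08 thousand.

$10.08 thousand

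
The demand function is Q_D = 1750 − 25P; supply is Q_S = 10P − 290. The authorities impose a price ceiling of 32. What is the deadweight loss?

4836.57

In inverse form: demand P = 70 − 0.04Q, supply P = 29 + 0.1Q.
Competitive equilibrium: 70 − 0.04Q = 29 + 0.1Q → Q* = 292.8571, P* = 58.2857.
At the ceiling P = 32, quantity supplied = (32 − 29)/0.1 = 30.
Willingness to pay at Q' = 30: 70 − 0.04·30 = 68.8.
ΔQ = 292.8571 − 30 = 262.8571; wedge = 68.8 − 32 = 36.8.
Deadweight loss = ½ × 262.8571 × 36.8 = 4836.57.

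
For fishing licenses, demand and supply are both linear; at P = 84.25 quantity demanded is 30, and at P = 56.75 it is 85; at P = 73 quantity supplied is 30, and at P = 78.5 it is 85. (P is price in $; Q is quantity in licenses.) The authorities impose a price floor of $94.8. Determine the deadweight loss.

Demand slope = (56.75 − 84.25)/(85 − 30) = −0.5, so P = 99.25 − 0.5Q.
Supply slope = (78.5 − 73)/(85 − 30) = 0.1, so P = 70 + 0.1Q.
Competitive equilibrium: 99.25 − 0.5Q = 70 + 0.1Q → Q* = 48.75, P* = 74.875.
At the floor P = 94.8, quantity demanded = (99.25 − 94.8)/0.5 = 8.9.
Sellers' marginal cost at Q' = 8.9: 70 + 0.1·8.9 = 70.89.
ΔQ = 48.75 − 8.9 = 39.85; wedge = 94.8 − 70.89 = 23.91.
Deadweight loss = ½ × 39.85 × 23.91 = $476.41.

$476.41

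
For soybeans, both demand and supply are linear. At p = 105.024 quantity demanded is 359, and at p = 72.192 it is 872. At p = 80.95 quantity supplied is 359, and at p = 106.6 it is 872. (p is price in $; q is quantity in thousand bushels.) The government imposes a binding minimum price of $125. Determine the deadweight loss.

Demand slope = (72.192 − 105.024)/(872 − 359) = −0.064, so p = 128 − 0.064q.
Supply slope = (106.6 − 80.95)/(872 − 359) = 0.05, so p = 63 + 0.05q.
Competitive equilibrium: 128 − 0.064q = 63 + 0.05q → q* = 570.17544, p* = 91.50877.
At the floor p = 125, quantity demanded = (128 − 125)/0.064 = 46.875.
Sellers' marginal cost at q' = 46.875: 63 + 0.05·46.875 = 65.34375.
Δq = 570.17544 − 46.875 = 523.30044; wedge = 125 − 65.34375 = 59.65625.
Welfare loss = ½ × 523.30044 × 59.65625 = $15609.07 thousand.

$15609.07 thousand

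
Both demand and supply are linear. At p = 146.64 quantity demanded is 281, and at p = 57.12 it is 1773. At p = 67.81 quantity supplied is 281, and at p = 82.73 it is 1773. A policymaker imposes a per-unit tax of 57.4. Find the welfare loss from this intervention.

Demand slope = (57.12 − 146.64)/(1773 − 281) = −0.06, so p = 163.5 − 0.06q.
Supply slope = (82.73 − 67.81)/(1773 − 281) = 0.01, so p = 65 + 0.01q.
Competitive equilibrium: 163.5 − 0.06q = 65 + 0.01q → q* = 1407.1429, p* = 79.0714.
With the tax, the buyer price exceeds the seller price by 57.4: (163.5 − 0.06q) − (65 + 0.01q) = 57.4 → q' = 587.1429.
Δq = 1407.1429 − 587.1429 = 820; the wedge equals the tax, 57.4.
Deadweight loss = ½ × 820 × 57.4 = 23534.

23534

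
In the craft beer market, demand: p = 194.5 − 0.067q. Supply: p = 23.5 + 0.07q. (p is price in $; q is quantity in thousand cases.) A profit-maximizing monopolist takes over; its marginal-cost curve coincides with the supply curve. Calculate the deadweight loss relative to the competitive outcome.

$11511.47 thousand

Competitive equilibrium: 194.5 − 0.067q = 23.5 + 0.07q → q* = 1248.17518, p* = 110.87226.
Marginal revenue: MR = 194.5 − 0.134q. Set MR = MC: 194.5 − 0.134q = 23.5 + 0.07q → q_m = 838.23529.
Price p_m = 194.5 − 0.067·838.23529 = 138.33824; MC(q_m) = 23.5 + 0.07·838.23529 = 82.17647.
Competitive q* = 1248.17518, so Δq = 409.93989; wedge = 138.33824 − 82.17647 = 56.16177.
Deadweight loss = ½ × 409.93989 × 56.16177 = $11511.47 thousand.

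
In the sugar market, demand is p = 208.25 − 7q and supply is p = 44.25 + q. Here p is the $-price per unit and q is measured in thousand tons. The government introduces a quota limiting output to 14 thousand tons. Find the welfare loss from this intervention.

Competitive equilibrium: 208.25 − 7q = 44.25 + q → q* = 20.5, p* = 64.75.
At q = 14: demand price = 208.25 − 7·14 = 110.25; supply price = 44.25 + 1·14 = 58.25.
Δq = 20.5 − 14 = 6.5; wedge = 110.25 − 58.25 = 52.
Deadweight loss = ½ × 6.5 × 52 = $169 thousand.

$169 thousand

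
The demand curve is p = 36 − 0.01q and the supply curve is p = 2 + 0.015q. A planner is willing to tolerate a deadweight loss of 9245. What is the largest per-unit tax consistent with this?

Competitive equilibrium: 36 − 0.01q = 2 + 0.015q → q* = 1360, p* = 22.4.
A tax t gives Δq = t/0.025 and wedge t, so DWL = t²/0.05.
t²/0.05 = 9245 → t² = 462.25 → t = 21.5.

21.5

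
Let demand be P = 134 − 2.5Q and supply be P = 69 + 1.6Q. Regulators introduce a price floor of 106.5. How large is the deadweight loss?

48.29

Competitive equilibrium: 134 − 2.5Q = 69 + 1.6Q → Q* = 15.8537, P* = 94.3659.
At the floor P = 106.5, quantity demanded = (134 − 106.5)/2.5 = 11.
Sellers' marginal cost at Q' = 11: 69 + 1.6·11 = 86.6.
ΔQ = 15.8537 − 11 = 4.8537; wedge = 106.5 − 86.6 = 19.9.
DWL = ½ × 4.8537 × 19.9 = 48.29.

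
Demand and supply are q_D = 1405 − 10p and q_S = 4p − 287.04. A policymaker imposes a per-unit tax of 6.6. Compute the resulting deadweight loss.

In inverse form: demand p = 140.5 − 0.1q, supply p = 71.76 + 0.25q.
Competitive equilibrium: 140.5 − 0.1q = 71.76 + 0.25q → q* = 196.4, p* = 120.86.
With the tax, the buyer price exceeds the seller price by 6.6: (140.5 − 0.1q) − (71.76 + 0.25q) = 6.6 → q' = 177.5429.
Δq = 196.4 − 177.5429 = 18.8571; the wedge equals the tax, 6.6.
Welfare loss = ½ × 18.8571 × 6.6 = 62.23.

62.23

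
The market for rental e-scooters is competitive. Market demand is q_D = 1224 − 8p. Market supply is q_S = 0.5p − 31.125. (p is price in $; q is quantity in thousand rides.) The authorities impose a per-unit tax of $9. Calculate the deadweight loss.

In inverse form: demand p = 153 − 0.125q, supply p = 62.25 + 2q.
Competitive equilibrium: 153 − 0.125q = 62.25 + 2q → q* = 42.7059, p* = 147.6618.
With the tax, the buyer price exceeds the seller price by 9: (153 − 0.125q) − (62.25 + 2q) = 9 → q' = 38.4706.
Δq = 42.7059 − 38.4706 = 4.2353; the wedge equals the tax, 9.
The triangle = ½ × 4.2353 × 9 = $19.06 thousand.

$19.06 thousand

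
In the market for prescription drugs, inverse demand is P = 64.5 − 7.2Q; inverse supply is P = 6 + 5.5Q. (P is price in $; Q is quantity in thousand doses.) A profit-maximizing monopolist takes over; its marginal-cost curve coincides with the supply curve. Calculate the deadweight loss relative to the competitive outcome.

Competitive equilibrium: 64.5 − 7.2Q = 6 + 5.5Q → Q* = 4.6063, P* = 31.3346.
Marginal revenue: MR = 64.5 − 14.4Q. Set MR = MC: 64.5 − 14.4Q = 6 + 5.5Q → Q_m = 2.9397.
Price P_m = 64.5 − 7.2·2.9397 = 43.3342; MC(Q_m) = 6 + 5.5·2.9397 = 22.1684.
Competitive Q* = 4.6063, so ΔQ = 1.6666; wedge = 43.3342 − 22.1684 = 21.1658.
Deadweight loss = ½ × 1.6666 × 21.1658 = $17.64 thousand.

$17.64 thousand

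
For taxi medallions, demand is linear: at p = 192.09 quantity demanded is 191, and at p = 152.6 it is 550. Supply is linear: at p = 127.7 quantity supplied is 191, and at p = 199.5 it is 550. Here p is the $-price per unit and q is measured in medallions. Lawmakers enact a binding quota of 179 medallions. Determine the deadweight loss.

$7482.21

Demand slope = (152.6 − 192.09)/(550 − 191) = −0.11, so p = 213.1 − 0.11q.
Supply slope = (199.5 − 127.7)/(550 − 191) = 0.2, so p = 89.5 + 0.2q.
Competitive equilibrium: 213.1 − 0.11q = 89.5 + 0.2q → q* = 398.7097, p* = 169.2419.
At q = 179: demand price = 213.1 − 0.11·179 = 193.41; supply price = 89.5 + 0.2·179 = 125.3.
Δq = 398.7097 − 179 = 219.7097; wedge = 193.41 − 125.3 = 68.11.
Deadweight loss = ½ × 219.7097 × 68.11 = $7482.21.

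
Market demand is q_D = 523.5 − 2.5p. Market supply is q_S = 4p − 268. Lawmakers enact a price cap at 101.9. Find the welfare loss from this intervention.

In inverse form: demand p = 209.4 − 0.4q, supply p = 67 + 0.25q.
Competitive equilibrium: 209.4 − 0.4q = 67 + 0.25q → q* = 219.0769, p* = 121.7692.
At the ceiling p = 101.9, quantity supplied = (101.9 − 67)/0.25 = 139.6.
Willingness to pay at q' = 139.6: 209.4 − 0.4·139.6 = 153.56.
Δq = 219.0769 − 139.6 = 79.4769; wedge = 153.56 − 101.9 = 51.66.
The triangle = ½ × 79.4769 × 51.66 = 2052.89.

2052.89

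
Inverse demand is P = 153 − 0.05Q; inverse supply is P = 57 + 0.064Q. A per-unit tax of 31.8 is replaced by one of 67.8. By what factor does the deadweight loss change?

4.546

Competitive equilibrium: 153 − 0.05Q = 57 + 0.064Q → Q* = 842.1053, P* = 110.8947.
For a per-unit tax t: ΔQ = t/0.114, so DWL = ½·t·(t/0.114) = t²/0.228.
At t = 31.8: DWL = 4435.263. At t = 67.8: DWL = 20161.579.
Ratio = (67.8/31.8)² = 4.546.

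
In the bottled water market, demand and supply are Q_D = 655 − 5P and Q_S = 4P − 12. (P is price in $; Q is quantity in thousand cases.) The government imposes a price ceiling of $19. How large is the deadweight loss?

In inverse form: demand P = 131 − 0.2Q, supply P = 3 + 0.25Q.
Competitive equilibrium: 131 − 0.2Q = 3 + 0.25Q → Q* = 284.4444, P* = 74.1111.
At the ceiling P = 19, quantity supplied = (19 − 3)/0.25 = 64.
Willingness to pay at Q' = 64: 131 − 0.2·64 = 118.2.
ΔQ = 284.4444 − 64 = 220.4444; wedge = 118.2 − 19 = 99.2.
DWL = ½ × 220.4444 × 99.2 = $10934.04 thousand.

$10934.04 thousand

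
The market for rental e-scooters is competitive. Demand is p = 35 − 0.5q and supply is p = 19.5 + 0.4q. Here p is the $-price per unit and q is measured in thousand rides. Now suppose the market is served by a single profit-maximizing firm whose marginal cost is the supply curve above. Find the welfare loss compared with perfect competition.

$17.02 thousand

Competitive equilibrium: 35 − 0.5q = 19.5 + 0.4q → q* = 17.2222, p* = 26.3889.
Marginal revenue: MR = 35 − q. Set MR = MC: 35 − q = 19.5 + 0.4q → q_m = 11.0714.
Price p_m = 35 − 0.5·11.0714 = 29.4643; MC(q_m) = 19.5 + 0.4·11.0714 = 23.9286.
Competitive q* = 17.2222, so Δq = 6.1508; wedge = 29.4643 − 23.9286 = 5.5357.
Deadweight loss = ½ × 6.1508 × 5.5357 = $17.02 thousand.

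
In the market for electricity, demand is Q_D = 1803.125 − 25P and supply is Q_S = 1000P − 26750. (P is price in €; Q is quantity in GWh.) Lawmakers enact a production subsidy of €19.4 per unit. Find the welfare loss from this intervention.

In inverse form: demand P = 72.125 − 0.04Q, supply P = 26.75 + 0.001Q.
Competitive equilibrium: 72.125 − 0.04Q = 26.75 + 0.001Q → Q* = 1106.7073, P* = 27.8567.
The subsidy lowers effective supply by 19.4: P = 7.35 + 0.001Q.
New quantity: 72.125 − 0.04Q = 7.35 + 0.001Q → Q' = 1579.878.
Overproduction ΔQ = 1579.878 − 1106.7073 = 473.1707; wedge = subsidy = 19.4.
Deadweight loss = ½ × 473.1707 × 19.4 = €4589.76.

€4589.76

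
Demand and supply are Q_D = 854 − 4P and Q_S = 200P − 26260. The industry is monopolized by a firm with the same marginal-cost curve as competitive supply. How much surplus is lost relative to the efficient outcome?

3246.91

In inverse form: demand P = 213.5 − 0.25Q, supply P = 131.3 + 0.005Q.
Competitive equilibrium: 213.5 − 0.25Q = 131.3 + 0.005Q → Q* = 322.3529, P* = 132.9118.
Marginal revenue: MR = 213.5 − 0.5Q. Set MR = MC: 213.5 − 0.5Q = 131.3 + 0.005Q → Q_m = 162.7723.
Price P_m = 213.5 − 0.25·162.7723 = 172.8069; MC(Q_m) = 131.3 + 0.005·162.7723 = 132.1139.
Competitive Q* = 322.3529, so ΔQ = 159.5806; wedge = 172.8069 − 132.1139 = 40.693.
Deadweight loss = ½ × 159.5806 × 40.693 = 3246.91.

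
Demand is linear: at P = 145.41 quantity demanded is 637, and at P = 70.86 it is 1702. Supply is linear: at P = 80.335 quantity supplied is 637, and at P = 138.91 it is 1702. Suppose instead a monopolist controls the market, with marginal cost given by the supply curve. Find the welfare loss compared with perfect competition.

Demand slope = (70.86 − 145.41)/(1702 − 637) = −0.07, so P = 190 − 0.07Q.
Supply slope = (138.91 − 80.335)/(1702 − 637) = 0.055, so P = 45.3 + 0.055Q.
Competitive equilibrium: 190 − 0.07Q = 45.3 + 0.055Q → Q* = 1157.6, P* = 108.968.
Marginal revenue: MR = 190 − 0.14Q. Set MR = MC: 190 − 0.14Q = 45.3 + 0.055Q → Q_m = 742.0513.
Price P_m = 190 − 0.07·742.0513 = 138.0564; MC(Q_m) = 45.3 + 0.055·742.0513 = 86.1128.
Competitive Q* = 1157.6, so ΔQ = 415.5487; wedge = 138.0564 − 86.1128 = 51.9436.
The triangle = ½ × 415.5487 × 51.9436 = 10792.55.

10792.55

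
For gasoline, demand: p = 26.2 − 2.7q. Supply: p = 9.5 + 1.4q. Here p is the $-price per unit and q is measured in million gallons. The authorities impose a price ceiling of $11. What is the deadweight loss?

$18.47 million

Competitive equilibrium: 26.2 − 2.7q = 9.5 + 1.4q → q* = 4.0732, p* = 15.2024.
At the ceiling p = 11, quantity supplied = (11 − 9.5)/1.4 = 1.0714.
Willingness to pay at q' = 1.0714: 26.2 − 2.7·1.0714 = 23.3072.
Δq = 4.0732 − 1.0714 = 3.0018; wedge = 23.3072 − 11 = 12.3072.
Deadweight loss = ½ × 3.0018 × 12.3072 = $18.47 million.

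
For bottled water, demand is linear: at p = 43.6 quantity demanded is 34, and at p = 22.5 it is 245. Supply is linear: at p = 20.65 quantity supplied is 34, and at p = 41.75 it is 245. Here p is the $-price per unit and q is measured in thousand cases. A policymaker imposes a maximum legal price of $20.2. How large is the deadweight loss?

Demand slope = (22.5 − 43.6)/(245 − 34) = −0.1, so p = 47 − 0.1q.
Supply slope = (41.75 − 20.65)/(245 − 34) = 0.1, so p = 17.25 + 0.1q.
Competitive equilibrium: 47 − 0.1q = 17.25 + 0.1q → q* = 148.75, p* = 32.125.
At the ceiling p = 20.2, quantity supplied = (20.2 − 17.25)/0.1 = 29.5.
Willingness to pay at q' = 29.5: 47 − 0.1·29.5 = 44.05.
Δq = 148.75 − 29.5 = 119.25; wedge = 44.05 − 20.2 = 23.85.
Welfare loss = ½ × 119.25 × 23.85 = $1422.06 thousand.

$1422.06 thousand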